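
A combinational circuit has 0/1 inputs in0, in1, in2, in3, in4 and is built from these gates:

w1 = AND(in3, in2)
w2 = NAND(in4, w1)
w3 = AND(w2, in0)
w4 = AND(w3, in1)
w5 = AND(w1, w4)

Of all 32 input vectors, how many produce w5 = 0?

w5 = AND(w1, w4) must be 0, so at least one of w1, w4 is 0.
Enumerating the 32 input combinations, 31 give w5 = 0 and 1 give w5 = 1.

31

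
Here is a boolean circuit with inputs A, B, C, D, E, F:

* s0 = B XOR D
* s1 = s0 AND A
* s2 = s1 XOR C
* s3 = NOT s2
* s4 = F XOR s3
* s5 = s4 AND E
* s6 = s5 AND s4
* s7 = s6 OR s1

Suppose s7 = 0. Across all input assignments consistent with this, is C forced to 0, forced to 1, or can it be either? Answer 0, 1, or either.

Both values of C occur among assignments with s7 = 0:
  C=0: A=0, B=0, C=0, D=0, E=0, F=0
  C=1: A=0, B=0, C=1, D=0, E=0, F=0

either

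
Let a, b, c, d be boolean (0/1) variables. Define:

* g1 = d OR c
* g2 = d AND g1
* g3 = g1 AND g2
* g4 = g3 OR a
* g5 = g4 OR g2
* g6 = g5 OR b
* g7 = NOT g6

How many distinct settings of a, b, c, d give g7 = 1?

2

g7 = NOT g6 must be 1, so g6 = 0.
g6 = g5 OR b must be 0, so both g5 = 0 and b = 0.
Satisfying assignments:
  a=0, b=0, c=0, d=0
  a=0, b=0, c=1, d=0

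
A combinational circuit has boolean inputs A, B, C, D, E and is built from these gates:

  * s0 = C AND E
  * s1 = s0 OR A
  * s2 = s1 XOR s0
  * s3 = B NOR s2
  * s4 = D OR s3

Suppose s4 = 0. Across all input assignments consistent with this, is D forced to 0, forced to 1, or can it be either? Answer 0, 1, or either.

0

s4 = D OR s3 must be 0, so both D = 0 and s3 = 0.
s3 = B NOR s2 must be 0, so at least one of B, s2 is 1.
Every assignment with s4 = 0 has D = 0; there are 11 such assignment(s).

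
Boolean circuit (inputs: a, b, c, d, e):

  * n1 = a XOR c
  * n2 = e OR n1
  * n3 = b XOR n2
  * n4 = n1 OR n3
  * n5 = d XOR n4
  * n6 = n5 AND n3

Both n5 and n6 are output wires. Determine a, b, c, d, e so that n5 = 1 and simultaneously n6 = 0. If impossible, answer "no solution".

Check with a=1, b=1, c=1, d=1, e=1:
n1 = a XOR c = 1 XOR 1 = 0
n2 = e OR n1 = 1 OR 0 = 1
n3 = b XOR n2 = 1 XOR 1 = 0
n4 = n1 OR n3 = 0 OR 0 = 0
n5 = d XOR n4 = 1 XOR 0 = 1
n6 = n5 AND n3 = 1 AND 0 = 0
So n5 = 1 and n6 = 0.

a=1, b=1, c=1, d=1, e=1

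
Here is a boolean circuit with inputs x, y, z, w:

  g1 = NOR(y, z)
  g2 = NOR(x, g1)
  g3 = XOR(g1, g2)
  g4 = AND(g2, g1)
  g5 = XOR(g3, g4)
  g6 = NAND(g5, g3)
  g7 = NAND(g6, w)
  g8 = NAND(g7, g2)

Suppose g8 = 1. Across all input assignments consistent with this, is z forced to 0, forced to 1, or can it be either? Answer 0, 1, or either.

either

Both values of z occur among assignments with g8 = 1:
  z=0: x=0, y=0, z=0, w=0
  z=1: x=1, y=0, z=1, w=0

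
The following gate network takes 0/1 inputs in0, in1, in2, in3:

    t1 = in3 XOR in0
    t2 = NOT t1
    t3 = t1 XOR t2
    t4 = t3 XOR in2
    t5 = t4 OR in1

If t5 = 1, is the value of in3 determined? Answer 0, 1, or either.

either

Both values of in3 occur among assignments with t5 = 1:
  in3=0: in0=0, in1=0, in2=0, in3=0
  in3=1: in0=0, in1=0, in2=0, in3=1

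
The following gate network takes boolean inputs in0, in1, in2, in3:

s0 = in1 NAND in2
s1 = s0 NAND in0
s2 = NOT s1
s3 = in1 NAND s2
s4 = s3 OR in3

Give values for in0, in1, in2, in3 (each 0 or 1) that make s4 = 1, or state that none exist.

Check with in0=0, in1=0, in2=0, in3=0:
s0 = in1 NAND in2 = 0 NAND 0 = 1
s1 = s0 NAND in0 = 1 NAND 0 = 1
s2 = NOT s1 = NOT 1 = 0
s3 = in1 NAND s2 = 0 NAND 0 = 1
s4 = s3 OR in3 = 1 OR 0 = 1
So s4 = 1 as required.

in0=0, in1=0, in2=0, in3=0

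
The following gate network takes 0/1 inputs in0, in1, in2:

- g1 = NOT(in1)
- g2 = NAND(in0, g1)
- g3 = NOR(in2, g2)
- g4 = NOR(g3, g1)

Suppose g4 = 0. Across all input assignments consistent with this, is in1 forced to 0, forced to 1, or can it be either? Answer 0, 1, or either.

g4 = NOR(g3, g1) must be 0, so at least one of g3, g1 is 1.
Every assignment with g4 = 0 has in1 = 0; there are 4 such assignment(s).
  in0=0, in1=0, in2=0
  in0=0, in1=0, in2=1
  in0=1, in1=0, in2=0
  in0=1, in1=0, in2=1

0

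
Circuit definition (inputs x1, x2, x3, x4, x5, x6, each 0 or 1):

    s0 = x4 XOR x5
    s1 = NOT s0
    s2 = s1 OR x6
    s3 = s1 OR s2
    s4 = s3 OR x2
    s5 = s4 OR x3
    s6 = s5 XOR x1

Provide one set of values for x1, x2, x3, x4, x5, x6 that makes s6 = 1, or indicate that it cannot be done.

s6 = s5 XOR x1 must be 1, so s5 and x1 differ.
Check with x1=0, x2=1, x3=0, x4=0, x5=0, x6=0:
s0 = x4 XOR x5 = 0 XOR 0 = 0
s1 = NOT s0 = NOT 0 = 1
s2 = s1 OR x6 = 1 OR 0 = 1
s3 = s1 OR s2 = 1 OR 1 = 1
s4 = s3 OR x2 = 1 OR 1 = 1
s5 = s4 OR x3 = 1 OR 0 = 1
s6 = s5 XOR x1 = 1 XOR 0 = 1
So s6 = 1 as required.

x1=0, x2=1, x3=0, x4=0, x5=0, x6=0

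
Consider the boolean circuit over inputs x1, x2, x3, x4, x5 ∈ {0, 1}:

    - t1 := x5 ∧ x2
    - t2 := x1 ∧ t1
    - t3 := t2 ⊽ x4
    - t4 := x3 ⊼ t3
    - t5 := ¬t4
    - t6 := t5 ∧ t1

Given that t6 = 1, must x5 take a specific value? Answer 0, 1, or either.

1

t6 = t5 ∧ t1 must be 1, so both t5 = 1 and t1 = 1.
t5 = ¬t4 must be 1, so t4 = 0.
Every assignment with t6 = 1 has x5 = 1; there are 1 such assignment(s).
  x1=0, x2=1, x3=1, x4=0, x5=1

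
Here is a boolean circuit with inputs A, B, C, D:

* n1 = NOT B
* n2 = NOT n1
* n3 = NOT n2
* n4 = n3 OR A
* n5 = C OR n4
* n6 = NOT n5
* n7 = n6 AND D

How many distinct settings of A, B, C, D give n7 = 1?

1

n7 = n6 AND D must be 1, so both n6 = 1 and D = 1.
n6 = NOT n5 must be 1, so n5 = 0.
Satisfying assignments:
  A=0, B=1, C=0, D=1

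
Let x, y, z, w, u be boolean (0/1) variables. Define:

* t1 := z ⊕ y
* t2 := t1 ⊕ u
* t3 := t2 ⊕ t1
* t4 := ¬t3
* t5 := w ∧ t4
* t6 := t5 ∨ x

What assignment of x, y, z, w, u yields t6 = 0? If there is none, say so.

t6 = t5 ∨ x must be 0, so both t5 = 0 and x = 0.
t5 = w ∧ t4 must be 0, so at least one of w, t4 is 0.
Check with x=0, y=1, z=0, w=0, u=0:
t1 = z ⊕ y = 0 ⊕ 1 = 1
t2 = t1 ⊕ u = 1 ⊕ 0 = 1
t3 = t2 ⊕ t1 = 1 ⊕ 1 = 0
t4 = ¬t3 = ¬0 = 1
t5 = w ∧ t4 = 0 ∧ 1 = 0
t6 = t5 ∨ x = 0 ∨ 0 = 0
So t6 = 0 as required.

x=0, y=1, z=0, w=0, u=0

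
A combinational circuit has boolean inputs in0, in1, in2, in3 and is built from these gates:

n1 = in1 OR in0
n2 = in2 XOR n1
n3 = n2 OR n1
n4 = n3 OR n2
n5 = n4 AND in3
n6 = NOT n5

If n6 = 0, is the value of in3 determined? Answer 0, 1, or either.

1

n6 = NOT n5 must be 0, so n5 = 1.
Every assignment with n6 = 0 has in3 = 1; there are 7 such assignment(s).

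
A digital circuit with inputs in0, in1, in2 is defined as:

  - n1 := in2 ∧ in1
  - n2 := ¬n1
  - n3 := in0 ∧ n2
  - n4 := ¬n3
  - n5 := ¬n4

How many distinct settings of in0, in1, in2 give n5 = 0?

5

n5 = ¬n4 must be 0, so n4 = 1.
Satisfying assignments:
  in0=0, in1=0, in2=0
  in0=0, in1=0, in2=1
  in0=0, in1=1, in2=0
  in0=0, in1=1, in2=1
  in0=1, in1=1, in2=1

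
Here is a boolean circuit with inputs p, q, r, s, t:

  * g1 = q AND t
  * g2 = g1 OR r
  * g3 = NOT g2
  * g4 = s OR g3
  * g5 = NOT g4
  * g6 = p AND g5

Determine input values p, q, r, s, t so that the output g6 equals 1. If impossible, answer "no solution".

g6 = p AND g5 must be 1, so both p = 1 and g5 = 1.
g5 = NOT g4 must be 1, so g4 = 0.
Check with p=1, q=1, r=1, s=0, t=1:
g1 = q AND t = 1 AND 1 = 1
g2 = g1 OR r = 1 OR 1 = 1
g3 = NOT g2 = NOT 1 = 0
g4 = s OR g3 = 0 OR 0 = 0
g5 = NOT g4 = NOT 0 = 1
g6 = p AND g5 = 1 AND 1 = 1
So g6 = 1 as required.

p=1, q=1, r=1, s=0, t=1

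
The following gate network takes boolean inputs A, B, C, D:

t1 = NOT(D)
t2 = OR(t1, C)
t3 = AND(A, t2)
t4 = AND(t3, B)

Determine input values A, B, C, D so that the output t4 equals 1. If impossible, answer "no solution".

A=1 B=1 C=0 D=0

Check with A=1 B=1 C=0 D=0:
t1 = NOT(D) = NOT 0 = 1
t2 = OR(t1, C) = OR(1, 0) = 1
t3 = AND(A, t2) = AND(1, 1) = 1
t4 = AND(t3, B) = AND(1, 1) = 1
So t4 = 1 as required.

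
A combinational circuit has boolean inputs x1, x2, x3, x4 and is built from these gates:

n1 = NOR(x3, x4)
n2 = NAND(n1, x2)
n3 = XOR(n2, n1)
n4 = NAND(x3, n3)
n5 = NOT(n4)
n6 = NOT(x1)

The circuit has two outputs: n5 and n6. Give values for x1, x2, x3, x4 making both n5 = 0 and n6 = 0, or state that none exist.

x1=1 x2=0 x3=0 x4=1

Check with x1=1 x2=0 x3=0 x4=1:
n1 = NOR(x3, x4) = NOR(0, 1) = 0
n2 = NAND(n1, x2) = NAND(0, 0) = 1
n3 = XOR(n2, n1) = XOR(1, 0) = 1
n4 = NAND(x3, n3) = NAND(0, 1) = 1
n5 = NOT(n4) = NOT 1 = 0
n6 = NOT(x1) = NOT 1 = 0
So n5 = 0 and n6 = 0.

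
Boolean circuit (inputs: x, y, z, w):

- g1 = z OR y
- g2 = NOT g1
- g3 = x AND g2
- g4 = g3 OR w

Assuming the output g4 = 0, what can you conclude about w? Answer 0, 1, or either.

g4 = g3 OR w must be 0, so both g3 = 0 and w = 0.
Every assignment with g4 = 0 has w = 0; there are 7 such assignment(s).

0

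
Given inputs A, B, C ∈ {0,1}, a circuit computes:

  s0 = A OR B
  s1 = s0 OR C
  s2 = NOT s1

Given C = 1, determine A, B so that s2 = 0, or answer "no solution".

A=0 B=1

Check with C = 1 and A=0, B=1:
s0 = A OR B = 0 OR 1 = 1
s1 = s0 OR C = 1 OR 1 = 1
s2 = NOT s1 = NOT 1 = 0
So s2 = 0.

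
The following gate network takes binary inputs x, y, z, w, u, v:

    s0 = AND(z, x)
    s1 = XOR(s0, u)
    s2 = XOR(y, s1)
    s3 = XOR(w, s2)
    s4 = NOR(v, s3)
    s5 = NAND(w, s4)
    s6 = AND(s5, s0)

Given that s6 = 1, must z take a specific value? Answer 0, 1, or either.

1

s6 = AND(s5, s0) must be 1, so both s5 = 1 and s0 = 1.
Every assignment with s6 = 1 has z = 1; there are 14 such assignment(s).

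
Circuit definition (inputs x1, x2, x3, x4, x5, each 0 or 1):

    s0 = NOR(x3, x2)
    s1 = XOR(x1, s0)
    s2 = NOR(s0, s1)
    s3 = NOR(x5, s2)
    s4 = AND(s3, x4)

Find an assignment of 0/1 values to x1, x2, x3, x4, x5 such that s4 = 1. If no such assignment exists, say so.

s4 = AND(s3, x4) must be 1, so both s3 = 1 and x4 = 1.
s3 = NOR(x5, s2) must be 1, so both x5 = 0 and s2 = 0.
s2 = NOR(s0, s1) must be 0, so at least one of s0, s1 is 1.
Check with x1=1 x2=1 x3=1 x4=1 x5=0:
s0 = NOR(x3, x2) = NOR(1, 1) = 0
s1 = XOR(x1, s0) = XOR(1, 0) = 1
s2 = NOR(s0, s1) = NOR(0, 1) = 0
s3 = NOR(x5, s2) = NOR(0, 0) = 1
s4 = AND(s3, x4) = AND(1, 1) = 1
So s4 = 1 as required.

x1=1 x2=1 x3=1 x4=1 x5=0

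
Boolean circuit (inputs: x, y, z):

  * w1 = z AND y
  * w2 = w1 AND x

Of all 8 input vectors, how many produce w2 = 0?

7

w2 = w1 AND x must be 0, so at least one of w1, x is 0.
Enumerating the 8 input combinations, 7 give w2 = 0 and 1 give w2 = 1.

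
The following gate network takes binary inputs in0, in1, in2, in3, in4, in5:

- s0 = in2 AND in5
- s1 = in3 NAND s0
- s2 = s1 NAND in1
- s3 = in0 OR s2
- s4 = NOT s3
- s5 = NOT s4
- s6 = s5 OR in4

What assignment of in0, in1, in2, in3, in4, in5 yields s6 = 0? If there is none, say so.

s6 = s5 OR in4 must be 0, so both s5 = 0 and in4 = 0.
Check with in0=0, in1=1, in2=1, in3=0, in4=0, in5=1:
s0 = in2 AND in5 = 1 AND 1 = 1
s1 = in3 NAND s0 = 0 NAND 1 = 1
s2 = s1 NAND in1 = 1 NAND 1 = 0
s3 = in0 OR s2 = 0 OR 0 = 0
s4 = NOT s3 = NOT 0 = 1
s5 = NOT s4 = NOT 1 = 0
s6 = s5 OR in4 = 0 OR 0 = 0
So s6 = 0 as required.

in0=0, in1=1, in2=1, in3=0, in4=0, in5=1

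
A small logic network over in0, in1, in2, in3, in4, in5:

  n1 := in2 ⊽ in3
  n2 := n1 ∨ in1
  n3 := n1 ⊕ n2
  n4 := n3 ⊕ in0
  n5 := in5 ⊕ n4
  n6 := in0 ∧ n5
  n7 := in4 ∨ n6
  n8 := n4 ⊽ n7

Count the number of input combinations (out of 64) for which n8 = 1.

n8 = n4 ⊽ n7 must be 1, so both n4 = 0 and n7 = 0.
n4 = n3 ⊕ in0 must be 0, so n3 and in0 are equal.
n7 = in4 ∨ n6 must be 0, so both in4 = 0 and n6 = 0.
Enumerating the 64 input combinations, 13 give n8 = 1 and 51 give n8 = 0.

13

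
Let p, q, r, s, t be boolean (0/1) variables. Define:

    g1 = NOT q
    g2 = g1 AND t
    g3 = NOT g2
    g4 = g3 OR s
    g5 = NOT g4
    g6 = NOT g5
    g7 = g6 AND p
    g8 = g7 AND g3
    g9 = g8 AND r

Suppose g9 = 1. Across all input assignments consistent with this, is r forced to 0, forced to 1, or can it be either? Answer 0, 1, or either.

g9 = g8 AND r must be 1, so both g8 = 1 and r = 1.
Every assignment with g9 = 1 has r = 1; there are 6 such assignment(s).

1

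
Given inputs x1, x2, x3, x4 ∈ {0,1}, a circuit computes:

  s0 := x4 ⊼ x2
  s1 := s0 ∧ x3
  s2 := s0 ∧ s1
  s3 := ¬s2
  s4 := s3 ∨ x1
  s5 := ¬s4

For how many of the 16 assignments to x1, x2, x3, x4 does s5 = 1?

s5 = ¬s4 must be 1, so s4 = 0.
s4 = s3 ∨ x1 must be 0, so both s3 = 0 and x1 = 0.
s3 = ¬s2 must be 0, so s2 = 1.
Satisfying assignments:
  x1=0, x2=0, x3=1, x4=0
  x1=0, x2=0, x3=1, x4=1
  x1=0, x2=1, x3=1, x4=0

3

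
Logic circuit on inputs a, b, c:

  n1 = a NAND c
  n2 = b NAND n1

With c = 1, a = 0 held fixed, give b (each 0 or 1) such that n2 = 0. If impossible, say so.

Check with c = 1, a = 0 and b=1:
n1 = a NAND c = 0 NAND 1 = 1
n2 = b NAND n1 = 1 NAND 1 = 0
So n2 = 0.

b=1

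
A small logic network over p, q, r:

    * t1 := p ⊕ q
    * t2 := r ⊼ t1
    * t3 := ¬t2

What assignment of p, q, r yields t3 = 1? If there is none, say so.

t3 = ¬t2 must be 1, so t2 = 0.
Check with p=1, q=0, r=1:
t1 = p ⊕ q = 1 ⊕ 0 = 1
t2 = r ⊼ t1 = 1 ⊼ 1 = 0
t3 = ¬t2 = ¬0 = 1
So t3 = 1 as required.

p=1, q=0, r=1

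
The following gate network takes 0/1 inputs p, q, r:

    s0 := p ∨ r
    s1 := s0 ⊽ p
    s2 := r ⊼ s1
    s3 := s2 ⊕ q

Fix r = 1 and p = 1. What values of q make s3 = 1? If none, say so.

s3 = s2 ⊕ q must be 1, so s2 and q differ.
Check with r = 1 and p = 1 and q=0:
s0 = p ∨ r = 1 ∨ 1 = 1
s1 = s0 ⊽ p = 1 ⊽ 1 = 0
s2 = r ⊼ s1 = 1 ⊼ 0 = 1
s3 = s2 ⊕ q = 1 ⊕ 0 = 1
So s3 = 1.

q=0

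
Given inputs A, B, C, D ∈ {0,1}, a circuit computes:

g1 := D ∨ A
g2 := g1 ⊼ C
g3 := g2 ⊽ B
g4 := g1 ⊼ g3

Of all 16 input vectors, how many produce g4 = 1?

13

g4 = g1 ⊼ g3 must be 1, so at least one of g1, g3 is 0.
Enumerating the 16 input combinations, 13 give g4 = 1 and 3 give g4 = 0.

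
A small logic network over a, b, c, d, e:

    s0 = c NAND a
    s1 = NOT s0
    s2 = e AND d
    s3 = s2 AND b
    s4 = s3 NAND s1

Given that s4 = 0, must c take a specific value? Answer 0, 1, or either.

s4 = s3 NAND s1 must be 0, so both s3 = 1 and s1 = 1.
Every assignment with s4 = 0 has c = 1; there are 1 such assignment(s).
  a=1, b=1, c=1, d=1, e=1

1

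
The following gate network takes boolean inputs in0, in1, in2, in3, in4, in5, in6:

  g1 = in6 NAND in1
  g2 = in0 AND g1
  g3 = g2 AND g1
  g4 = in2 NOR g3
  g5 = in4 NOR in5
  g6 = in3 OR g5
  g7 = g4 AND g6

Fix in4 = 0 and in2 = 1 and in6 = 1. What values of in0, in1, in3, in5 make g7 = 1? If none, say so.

no solution exists

With in4 = 0 and in2 = 1 and in6 = 1 fixed, none of the 16 settings of in0, in1, in3, in5 give g7 = 1.
For example, with in0=0, in1=0, in3=1, in5=1:
g1 = in6 NAND in1 = 1 NAND 0 = 1
g2 = in0 AND g1 = 0 AND 1 = 0
g3 = g2 AND g1 = 0 AND 1 = 0
g4 = in2 NOR g3 = 1 NOR 0 = 0
g5 = in4 NOR in5 = 0 NOR 1 = 0
g6 = in3 OR g5 = 1 OR 0 = 1
g7 = g4 AND g6 = 0 AND 1 = 0
giving g7 = 0 ≠ 1.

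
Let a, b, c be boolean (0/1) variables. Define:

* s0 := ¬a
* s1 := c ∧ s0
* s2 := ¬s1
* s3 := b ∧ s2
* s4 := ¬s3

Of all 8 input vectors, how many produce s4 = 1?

5

s4 = ¬s3 must be 1, so s3 = 0.
s3 = b ∧ s2 must be 0, so at least one of b, s2 is 0.
Satisfying assignments:
  a=0, b=0, c=0
  a=0, b=0, c=1
  a=0, b=1, c=1
  a=1, b=0, c=0
  a=1, b=0, c=1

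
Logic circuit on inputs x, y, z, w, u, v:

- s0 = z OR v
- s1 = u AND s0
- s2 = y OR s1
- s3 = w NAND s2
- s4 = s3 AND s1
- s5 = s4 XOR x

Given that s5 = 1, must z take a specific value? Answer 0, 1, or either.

Both values of z occur among assignments with s5 = 1:
  z=0: x=0, y=0, z=0, w=0, u=1, v=1
  z=1: x=0, y=0, z=1, w=0, u=1, v=0

either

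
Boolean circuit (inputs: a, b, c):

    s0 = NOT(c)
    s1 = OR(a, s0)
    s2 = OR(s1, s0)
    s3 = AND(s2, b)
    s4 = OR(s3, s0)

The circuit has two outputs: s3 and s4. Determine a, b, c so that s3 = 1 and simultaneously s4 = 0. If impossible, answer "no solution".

Across all 8 input combinations, none give both s3 = 1 and s4 = 0.

no solution exists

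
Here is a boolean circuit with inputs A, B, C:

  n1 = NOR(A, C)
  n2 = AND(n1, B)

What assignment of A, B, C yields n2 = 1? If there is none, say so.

A=0 B=1 C=0

n2 = AND(n1, B) must be 1, so both n1 = 1 and B = 1.
n1 = NOR(A, C) must be 1, so both A = 0 and C = 0.
Check with A=0 B=1 C=0:
n1 = NOR(A, C) = NOR(0, 0) = 1
n2 = AND(n1, B) = AND(1, 1) = 1
So n2 = 1 as required.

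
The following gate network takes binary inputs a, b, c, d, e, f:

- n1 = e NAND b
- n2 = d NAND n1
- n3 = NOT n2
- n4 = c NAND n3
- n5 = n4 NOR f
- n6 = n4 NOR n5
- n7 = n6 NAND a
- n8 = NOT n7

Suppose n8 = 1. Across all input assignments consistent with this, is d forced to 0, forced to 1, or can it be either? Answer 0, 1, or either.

n8 = NOT n7 must be 1, so n7 = 0.
n7 = n6 NAND a must be 0, so both n6 = 1 and a = 1.
n6 = n4 NOR n5 must be 1, so both n4 = 0 and n5 = 0.
Every assignment with n8 = 1 has d = 1; there are 3 such assignment(s).
  a=1, b=0, c=1, d=1, e=0, f=1
  a=1, b=0, c=1, d=1, e=1, f=1
  a=1, b=1, c=1, d=1, e=0, f=1

1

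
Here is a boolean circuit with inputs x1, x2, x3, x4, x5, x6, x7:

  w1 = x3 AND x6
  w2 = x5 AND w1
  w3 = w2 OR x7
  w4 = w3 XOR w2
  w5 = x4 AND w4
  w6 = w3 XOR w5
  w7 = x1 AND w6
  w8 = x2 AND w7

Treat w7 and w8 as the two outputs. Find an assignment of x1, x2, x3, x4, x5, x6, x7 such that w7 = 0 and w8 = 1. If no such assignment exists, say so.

no solution exists

Across all 128 input combinations, none give both w7 = 0 and w8 = 1.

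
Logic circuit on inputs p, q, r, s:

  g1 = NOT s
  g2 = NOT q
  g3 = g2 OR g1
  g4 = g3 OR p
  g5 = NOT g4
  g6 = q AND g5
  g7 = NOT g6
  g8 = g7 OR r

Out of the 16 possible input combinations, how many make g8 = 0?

1

g8 = g7 OR r must be 0, so both g7 = 0 and r = 0.
g7 = NOT g6 must be 0, so g6 = 1.
Satisfying assignments:
  p=0, q=1, r=0, s=1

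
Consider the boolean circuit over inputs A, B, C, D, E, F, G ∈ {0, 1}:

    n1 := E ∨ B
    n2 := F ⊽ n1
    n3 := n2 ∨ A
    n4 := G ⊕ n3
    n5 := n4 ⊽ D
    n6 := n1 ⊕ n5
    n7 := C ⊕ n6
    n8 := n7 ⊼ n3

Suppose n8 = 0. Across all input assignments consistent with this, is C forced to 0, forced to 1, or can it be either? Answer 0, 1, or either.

either

Both values of C occur among assignments with n8 = 0:
  C=0: A=0, B=0, C=0, D=0, E=0, F=0, G=1
  C=1: A=0, B=0, C=1, D=0, E=0, F=0, G=0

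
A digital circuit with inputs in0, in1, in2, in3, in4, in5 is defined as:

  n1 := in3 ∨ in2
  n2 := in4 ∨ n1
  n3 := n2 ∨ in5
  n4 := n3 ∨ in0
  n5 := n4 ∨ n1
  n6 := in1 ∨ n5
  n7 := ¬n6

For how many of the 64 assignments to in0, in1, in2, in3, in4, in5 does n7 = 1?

n7 = ¬n6 must be 1, so n6 = 0.
Satisfying assignments:
  in0=0, in1=0, in2=0, in3=0, in4=0, in5=0

1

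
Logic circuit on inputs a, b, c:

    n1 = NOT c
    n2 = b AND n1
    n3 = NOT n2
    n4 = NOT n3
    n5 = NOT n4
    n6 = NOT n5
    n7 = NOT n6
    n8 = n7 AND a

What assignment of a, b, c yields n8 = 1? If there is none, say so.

n8 = n7 AND a must be 1, so both n7 = 1 and a = 1.
n7 = NOT n6 must be 1, so n6 = 0.
Check with a=1, b=0, c=1:
n1 = NOT c = NOT 1 = 0
n2 = b AND n1 = 0 AND 0 = 0
n3 = NOT n2 = NOT 0 = 1
n4 = NOT n3 = NOT 1 = 0
n5 = NOT n4 = NOT 0 = 1
n6 = NOT n5 = NOT 1 = 0
n7 = NOT n6 = NOT 0 = 1
n8 = n7 AND a = 1 AND 1 = 1
So n8 = 1 as required.

a=1, b=0, c=1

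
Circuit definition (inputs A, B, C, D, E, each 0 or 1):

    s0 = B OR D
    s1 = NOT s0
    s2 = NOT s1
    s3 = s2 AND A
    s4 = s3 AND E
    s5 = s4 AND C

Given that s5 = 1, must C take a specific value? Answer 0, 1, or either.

1

s5 = s4 AND C must be 1, so both s4 = 1 and C = 1.
Every assignment with s5 = 1 has C = 1; there are 3 such assignment(s).
  A=1, B=0, C=1, D=1, E=1
  A=1, B=1, C=1, D=0, E=1
  A=1, B=1, C=1, D=1, E=1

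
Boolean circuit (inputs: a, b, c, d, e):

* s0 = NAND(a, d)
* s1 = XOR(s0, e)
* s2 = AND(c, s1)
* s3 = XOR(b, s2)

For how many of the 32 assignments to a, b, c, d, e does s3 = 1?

16

s3 = XOR(b, s2) must be 1, so b and s2 differ.
Enumerating the 32 input combinations, 16 give s3 = 1 and 16 give s3 = 0.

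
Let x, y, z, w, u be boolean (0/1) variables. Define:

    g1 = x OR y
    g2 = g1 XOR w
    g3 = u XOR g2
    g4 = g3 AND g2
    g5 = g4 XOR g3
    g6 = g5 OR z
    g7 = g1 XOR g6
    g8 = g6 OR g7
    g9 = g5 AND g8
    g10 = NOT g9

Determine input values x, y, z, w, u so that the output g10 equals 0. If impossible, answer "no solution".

x=0 y=1 z=0 w=1 u=1

g10 = NOT g9 must be 0, so g9 = 1.
g9 = g5 AND g8 must be 1, so both g5 = 1 and g8 = 1.
g5 = g4 XOR g3 must be 1, so g4 and g3 differ.
Check with x=0 y=1 z=0 w=1 u=1:
g1 = x OR y = 0 OR 1 = 1
g2 = g1 XOR w = 1 XOR 1 = 0
g3 = u XOR g2 = 1 XOR 0 = 1
g4 = g3 AND g2 = 1 AND 0 = 0
g5 = g4 XOR g3 = 0 XOR 1 = 1
g6 = g5 OR z = 1 OR 0 = 1
g7 = g1 XOR g6 = 1 XOR 1 = 0
g8 = g6 OR g7 = 1 OR 0 = 1
g9 = g5 AND g8 = 1 AND 1 = 1
g10 = NOT g9 = NOT 1 = 0
So g10 = 0 as required.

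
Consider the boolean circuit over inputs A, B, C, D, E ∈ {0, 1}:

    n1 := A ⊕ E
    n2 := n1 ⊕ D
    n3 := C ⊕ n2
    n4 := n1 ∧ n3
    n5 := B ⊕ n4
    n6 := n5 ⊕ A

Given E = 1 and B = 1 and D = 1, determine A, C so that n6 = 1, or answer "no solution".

A=0, C=0

n6 = n5 ⊕ A must be 1, so n5 and A differ.
Check with E = 1 and B = 1 and D = 1 and A=0, C=0:
n1 = A ⊕ E = 0 ⊕ 1 = 1
n2 = n1 ⊕ D = 1 ⊕ 1 = 0
n3 = C ⊕ n2 = 0 ⊕ 0 = 0
n4 = n1 ∧ n3 = 1 ∧ 0 = 0
n5 = B ⊕ n4 = 1 ⊕ 0 = 1
n6 = n5 ⊕ A = 1 ⊕ 0 = 1
So n6 = 1.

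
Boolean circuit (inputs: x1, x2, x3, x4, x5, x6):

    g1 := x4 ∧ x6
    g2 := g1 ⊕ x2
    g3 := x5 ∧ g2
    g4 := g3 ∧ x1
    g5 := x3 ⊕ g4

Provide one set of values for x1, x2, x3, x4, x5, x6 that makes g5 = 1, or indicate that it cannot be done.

x1=0, x2=0, x3=1, x4=1, x5=0, x6=0

g5 = x3 ⊕ g4 must be 1, so x3 and g4 differ.
Check with x1=0, x2=0, x3=1, x4=1, x5=0, x6=0:
g1 = x4 ∧ x6 = 1 ∧ 0 = 0
g2 = g1 ⊕ x2 = 0 ⊕ 0 = 0
g3 = x5 ∧ g2 = 0 ∧ 0 = 0
g4 = g3 ∧ x1 = 0 ∧ 0 = 0
g5 = x3 ⊕ g4 = 1 ⊕ 0 = 1
So g5 = 1 as required.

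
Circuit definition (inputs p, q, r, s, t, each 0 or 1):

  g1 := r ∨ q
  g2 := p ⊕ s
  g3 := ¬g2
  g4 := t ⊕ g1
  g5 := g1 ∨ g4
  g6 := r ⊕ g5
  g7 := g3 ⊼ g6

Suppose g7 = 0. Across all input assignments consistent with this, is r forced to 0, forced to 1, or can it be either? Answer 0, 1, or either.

g7 = g3 ⊼ g6 must be 0, so both g3 = 1 and g6 = 1.
g3 = ¬g2 must be 1, so g2 = 0.
g6 = r ⊕ g5 must be 1, so r and g5 differ.
Every assignment with g7 = 0 has r = 0; there are 6 such assignment(s).

0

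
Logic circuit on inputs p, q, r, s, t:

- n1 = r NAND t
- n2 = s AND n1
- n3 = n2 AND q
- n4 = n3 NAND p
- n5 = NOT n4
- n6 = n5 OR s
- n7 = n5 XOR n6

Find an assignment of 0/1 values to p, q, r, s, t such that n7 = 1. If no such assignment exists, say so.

p=1 q=0 r=1 s=1 t=0

n7 = n5 XOR n6 must be 1, so n5 and n6 differ.
Check with p=1 q=0 r=1 s=1 t=0:
n1 = r NAND t = 1 NAND 0 = 1
n2 = s AND n1 = 1 AND 1 = 1
n3 = n2 AND q = 1 AND 0 = 0
n4 = n3 NAND p = 0 NAND 1 = 1
n5 = NOT n4 = NOT 1 = 0
n6 = n5 OR s = 0 OR 1 = 1
n7 = n5 XOR n6 = 0 XOR 1 = 1
So n7 = 1 as required.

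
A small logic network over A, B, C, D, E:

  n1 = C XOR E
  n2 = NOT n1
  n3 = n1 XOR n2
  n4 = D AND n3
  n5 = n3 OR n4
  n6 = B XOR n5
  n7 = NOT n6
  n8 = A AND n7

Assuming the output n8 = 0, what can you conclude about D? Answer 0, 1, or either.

Both values of D occur among assignments with n8 = 0:
  D=0: A=0, B=0, C=0, D=0, E=0
  D=1: A=0, B=0, C=0, D=1, E=0

either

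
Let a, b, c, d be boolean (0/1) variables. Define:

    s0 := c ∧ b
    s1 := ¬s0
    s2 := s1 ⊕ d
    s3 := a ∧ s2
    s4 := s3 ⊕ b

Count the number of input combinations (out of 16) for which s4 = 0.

s4 = s3 ⊕ b must be 0, so s3 and b are equal.
Enumerating the 16 input combinations, 8 give s4 = 0 and 8 give s4 = 1.

8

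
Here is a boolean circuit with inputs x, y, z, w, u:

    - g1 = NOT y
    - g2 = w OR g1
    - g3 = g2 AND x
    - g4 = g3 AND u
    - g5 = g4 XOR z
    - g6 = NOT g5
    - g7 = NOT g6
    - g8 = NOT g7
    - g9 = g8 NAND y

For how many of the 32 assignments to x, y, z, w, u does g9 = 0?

8

g9 = g8 NAND y must be 0, so both g8 = 1 and y = 1.
g8 = NOT g7 must be 1, so g7 = 0.
Enumerating the 32 input combinations, 8 give g9 = 0 and 24 give g9 = 1.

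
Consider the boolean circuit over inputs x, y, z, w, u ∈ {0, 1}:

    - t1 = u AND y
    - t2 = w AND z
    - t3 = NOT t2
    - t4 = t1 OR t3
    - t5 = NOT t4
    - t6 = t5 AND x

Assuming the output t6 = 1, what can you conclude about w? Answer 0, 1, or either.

t6 = t5 AND x must be 1, so both t5 = 1 and x = 1.
t5 = NOT t4 must be 1, so t4 = 0.
Every assignment with t6 = 1 has w = 1; there are 3 such assignment(s).
  x=1, y=0, z=1, w=1, u=0
  x=1, y=0, z=1, w=1, u=1
  x=1, y=1, z=1, w=1, u=0

1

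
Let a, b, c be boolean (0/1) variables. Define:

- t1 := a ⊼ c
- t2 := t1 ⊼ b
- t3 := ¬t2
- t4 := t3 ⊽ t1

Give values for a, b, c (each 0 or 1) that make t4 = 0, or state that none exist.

a=0, b=1, c=0

t4 = t3 ⊽ t1 must be 0, so at least one of t3, t1 is 1.
Check with a=0, b=1, c=0:
t1 = a ⊼ c = 0 ⊼ 0 = 1
t2 = t1 ⊼ b = 1 ⊼ 1 = 0
t3 = ¬t2 = ¬0 = 1
t4 = t3 ⊽ t1 = 1 ⊽ 1 = 0
So t4 = 0 as required.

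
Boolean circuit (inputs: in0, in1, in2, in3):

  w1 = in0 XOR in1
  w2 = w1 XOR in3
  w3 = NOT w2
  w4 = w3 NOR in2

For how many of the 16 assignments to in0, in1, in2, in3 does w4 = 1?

w4 = w3 NOR in2 must be 1, so both w3 = 0 and in2 = 0.
w3 = NOT w2 must be 0, so w2 = 1.
Satisfying assignments:
  in0=0, in1=0, in2=0, in3=1
  in0=0, in1=1, in2=0, in3=0
  in0=1, in1=0, in2=0, in3=0
  in0=1, in1=1, in2=0, in3=1

4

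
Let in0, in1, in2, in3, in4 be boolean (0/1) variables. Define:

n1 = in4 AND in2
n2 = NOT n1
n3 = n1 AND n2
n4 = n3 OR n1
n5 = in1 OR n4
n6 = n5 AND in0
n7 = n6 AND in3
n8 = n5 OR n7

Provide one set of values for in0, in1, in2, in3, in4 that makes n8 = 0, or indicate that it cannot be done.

n8 = n5 OR n7 must be 0, so both n5 = 0 and n7 = 0.
n5 = in1 OR n4 must be 0, so both in1 = 0 and n4 = 0.
n7 = n6 AND in3 must be 0, so at least one of n6, in3 is 0.
Check with in0=1 in1=0 in2=1 in3=1 in4=0:
n1 = in4 AND in2 = 0 AND 1 = 0
n2 = NOT n1 = NOT 0 = 1
n3 = n1 AND n2 = 0 AND 1 = 0
n4 = n3 OR n1 = 0 OR 0 = 0
n5 = in1 OR n4 = 0 OR 0 = 0
n6 = n5 AND in0 = 0 AND 1 = 0
n7 = n6 AND in3 = 0 AND 1 = 0
n8 = n5 OR n7 = 0 OR 0 = 0
So n8 = 0 as required.

in0=1 in1=0 in2=1 in3=1 in4=0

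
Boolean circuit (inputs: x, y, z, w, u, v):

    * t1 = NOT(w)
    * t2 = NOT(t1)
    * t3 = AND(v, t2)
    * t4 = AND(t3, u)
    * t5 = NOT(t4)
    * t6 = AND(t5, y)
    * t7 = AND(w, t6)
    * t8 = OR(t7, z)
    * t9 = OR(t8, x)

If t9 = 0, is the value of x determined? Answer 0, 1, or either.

0

t9 = OR(t8, x) must be 0, so both t8 = 0 and x = 0.
t8 = OR(t7, z) must be 0, so both t7 = 0 and z = 0.
Every assignment with t9 = 0 has x = 0; there are 13 such assignment(s).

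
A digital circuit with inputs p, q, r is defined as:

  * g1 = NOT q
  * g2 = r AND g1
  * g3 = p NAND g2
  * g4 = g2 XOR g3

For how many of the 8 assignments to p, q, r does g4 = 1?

7

g4 = g2 XOR g3 must be 1, so g2 and g3 differ.
Enumerating the 8 input combinations, 7 give g4 = 1 and 1 give g4 = 0.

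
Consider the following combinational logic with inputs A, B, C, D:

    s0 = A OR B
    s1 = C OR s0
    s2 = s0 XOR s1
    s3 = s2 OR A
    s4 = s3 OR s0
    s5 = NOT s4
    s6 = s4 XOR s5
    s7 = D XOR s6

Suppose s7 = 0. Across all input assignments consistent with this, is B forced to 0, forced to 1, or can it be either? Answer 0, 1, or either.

Both values of B occur among assignments with s7 = 0:
  B=0: A=0, B=0, C=0, D=1
  B=1: A=0, B=1, C=0, D=1

either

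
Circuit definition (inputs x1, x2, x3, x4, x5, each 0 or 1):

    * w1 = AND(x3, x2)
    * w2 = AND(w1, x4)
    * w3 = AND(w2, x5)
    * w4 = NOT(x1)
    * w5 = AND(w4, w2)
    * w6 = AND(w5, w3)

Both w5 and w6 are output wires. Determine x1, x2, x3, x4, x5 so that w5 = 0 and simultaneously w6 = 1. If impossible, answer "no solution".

Across all 32 input combinations, none give both w5 = 0 and w6 = 1.

no solution exists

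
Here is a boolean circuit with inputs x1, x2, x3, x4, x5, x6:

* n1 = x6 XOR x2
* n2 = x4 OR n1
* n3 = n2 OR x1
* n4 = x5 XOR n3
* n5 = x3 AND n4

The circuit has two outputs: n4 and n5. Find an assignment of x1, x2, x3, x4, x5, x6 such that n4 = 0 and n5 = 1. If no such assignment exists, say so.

no solution exists

Across all 64 input combinations, none give both n4 = 0 and n5 = 1.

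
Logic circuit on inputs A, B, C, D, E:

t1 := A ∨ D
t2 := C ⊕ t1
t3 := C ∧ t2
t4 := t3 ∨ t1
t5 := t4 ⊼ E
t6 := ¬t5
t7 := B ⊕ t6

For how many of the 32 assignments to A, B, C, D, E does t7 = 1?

t7 = B ⊕ t6 must be 1, so B and t6 differ.
Enumerating the 32 input combinations, 16 give t7 = 1 and 16 give t7 = 0.

16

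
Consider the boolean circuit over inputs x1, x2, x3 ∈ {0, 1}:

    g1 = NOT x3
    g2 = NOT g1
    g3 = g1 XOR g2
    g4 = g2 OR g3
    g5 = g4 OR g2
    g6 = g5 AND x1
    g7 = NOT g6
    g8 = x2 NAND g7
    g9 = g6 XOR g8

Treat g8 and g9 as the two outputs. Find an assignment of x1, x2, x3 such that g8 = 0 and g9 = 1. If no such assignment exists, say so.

no solution exists

Across all 8 input combinations, none give both g8 = 0 and g9 = 1.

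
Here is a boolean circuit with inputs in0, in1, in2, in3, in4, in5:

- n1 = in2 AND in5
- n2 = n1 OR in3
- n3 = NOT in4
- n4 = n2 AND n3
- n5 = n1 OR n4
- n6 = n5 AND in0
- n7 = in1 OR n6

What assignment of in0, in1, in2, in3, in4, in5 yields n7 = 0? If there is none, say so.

in0=0, in1=0, in2=0, in3=1, in4=1, in5=1

n7 = in1 OR n6 must be 0, so both in1 = 0 and n6 = 0.
n6 = n5 AND in0 must be 0, so at least one of n5, in0 is 0.
Check with in0=0, in1=0, in2=0, in3=1, in4=1, in5=1:
n1 = in2 AND in5 = 0 AND 1 = 0
n2 = n1 OR in3 = 0 OR 1 = 1
n3 = NOT in4 = NOT 1 = 0
n4 = n2 AND n3 = 1 AND 0 = 0
n5 = n1 OR n4 = 0 OR 0 = 0
n6 = n5 AND in0 = 0 AND 0 = 0
n7 = in1 OR n6 = 0 OR 0 = 0
So n7 = 0 as required.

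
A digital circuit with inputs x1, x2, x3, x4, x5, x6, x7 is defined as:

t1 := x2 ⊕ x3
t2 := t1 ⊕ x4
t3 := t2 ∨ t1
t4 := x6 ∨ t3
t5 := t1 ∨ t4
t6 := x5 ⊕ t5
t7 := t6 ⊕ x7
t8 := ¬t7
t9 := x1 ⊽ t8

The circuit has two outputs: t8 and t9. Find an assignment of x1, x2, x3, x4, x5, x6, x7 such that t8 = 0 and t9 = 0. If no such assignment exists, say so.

x1=1, x2=0, x3=0, x4=1, x5=1, x6=1, x7=1

Check with x1=1, x2=0, x3=0, x4=1, x5=1, x6=1, x7=1:
t1 = x2 ⊕ x3 = 0 ⊕ 0 = 0
t2 = t1 ⊕ x4 = 0 ⊕ 1 = 1
t3 = t2 ∨ t1 = 1 ∨ 0 = 1
t4 = x6 ∨ t3 = 1 ∨ 1 = 1
t5 = t1 ∨ t4 = 0 ∨ 1 = 1
t6 = x5 ⊕ t5 = 1 ⊕ 1 = 0
t7 = t6 ⊕ x7 = 0 ⊕ 1 = 1
t8 = ¬t7 = ¬1 = 0
t9 = x1 ⊽ t8 = 1 ⊽ 0 = 0
So t8 = 0 and t9 = 0.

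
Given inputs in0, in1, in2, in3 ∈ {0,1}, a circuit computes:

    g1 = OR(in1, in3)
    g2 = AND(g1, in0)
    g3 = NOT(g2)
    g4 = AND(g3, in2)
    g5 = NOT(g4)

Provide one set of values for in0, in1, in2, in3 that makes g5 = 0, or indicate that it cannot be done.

in0=0, in1=0, in2=1, in3=0

Check with in0=0, in1=0, in2=1, in3=0:
g1 = OR(in1, in3) = OR(0, 0) = 0
g2 = AND(g1, in0) = AND(0, 0) = 0
g3 = NOT(g2) = NOT 0 = 1
g4 = AND(g3, in2) = AND(1, 1) = 1
g5 = NOT(g4) = NOT 1 = 0
So g5 = 0 as required.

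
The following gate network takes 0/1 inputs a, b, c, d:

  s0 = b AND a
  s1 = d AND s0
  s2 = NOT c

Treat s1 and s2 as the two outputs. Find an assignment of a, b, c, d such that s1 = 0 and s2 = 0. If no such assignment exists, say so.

a=0, b=0, c=1, d=0

Check with a=0, b=0, c=1, d=0:
s0 = b AND a = 0 AND 0 = 0
s1 = d AND s0 = 0 AND 0 = 0
s2 = NOT c = NOT 1 = 0
So s1 = 0 and s2 = 0.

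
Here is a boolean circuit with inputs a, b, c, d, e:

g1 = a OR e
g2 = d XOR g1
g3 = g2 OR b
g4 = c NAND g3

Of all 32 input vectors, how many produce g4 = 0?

g4 = c NAND g3 must be 0, so both c = 1 and g3 = 1.
g3 = g2 OR b must be 1, so at least one of g2, b is 1.
Enumerating the 32 input combinations, 12 give g4 = 0 and 20 give g4 = 1.

12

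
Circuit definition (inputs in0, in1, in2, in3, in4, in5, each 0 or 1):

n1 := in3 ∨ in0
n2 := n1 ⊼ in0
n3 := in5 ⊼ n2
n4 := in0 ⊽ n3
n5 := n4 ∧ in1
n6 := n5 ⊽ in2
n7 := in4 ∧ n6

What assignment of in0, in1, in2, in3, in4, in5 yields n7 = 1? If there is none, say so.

in0=1 in1=0 in2=0 in3=1 in4=1 in5=1

n7 = in4 ∧ n6 must be 1, so both in4 = 1 and n6 = 1.
Check with in0=1 in1=0 in2=0 in3=1 in4=1 in5=1:
n1 = in3 ∨ in0 = 1 ∨ 1 = 1
n2 = n1 ⊼ in0 = 1 ⊼ 1 = 0
n3 = in5 ⊼ n2 = 1 ⊼ 0 = 1
n4 = in0 ⊽ n3 = 1 ⊽ 1 = 0
n5 = n4 ∧ in1 = 0 ∧ 0 = 0
n6 = n5 ⊽ in2 = 0 ⊽ 0 = 1
n7 = in4 ∧ n6 = 1 ∧ 1 = 1
So n7 = 1 as required.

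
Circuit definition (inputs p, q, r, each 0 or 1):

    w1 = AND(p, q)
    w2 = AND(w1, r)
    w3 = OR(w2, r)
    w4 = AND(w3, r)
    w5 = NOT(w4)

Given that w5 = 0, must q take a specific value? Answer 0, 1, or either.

Both values of q occur among assignments with w5 = 0:
  q=0: p=0, q=0, r=1
  q=1: p=0, q=1, r=1

either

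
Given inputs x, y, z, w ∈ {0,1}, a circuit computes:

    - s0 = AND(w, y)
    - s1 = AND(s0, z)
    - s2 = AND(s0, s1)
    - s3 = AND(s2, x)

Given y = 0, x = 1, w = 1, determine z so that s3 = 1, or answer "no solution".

With y = 0, x = 1, w = 1 fixed, none of the 2 settings of z give s3 = 1.
For example, with z=1:
s0 = AND(w, y) = AND(1, 0) = 0
s1 = AND(s0, z) = AND(0, 1) = 0
s2 = AND(s0, s1) = AND(0, 0) = 0
s3 = AND(s2, x) = AND(0, 1) = 0
giving s3 = 0 ≠ 1.

no solution exists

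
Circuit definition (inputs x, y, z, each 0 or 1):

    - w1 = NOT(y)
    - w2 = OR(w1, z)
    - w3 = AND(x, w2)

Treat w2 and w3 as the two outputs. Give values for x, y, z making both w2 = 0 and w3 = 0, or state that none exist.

Check with x=1 y=1 z=0:
w1 = NOT(y) = NOT 1 = 0
w2 = OR(w1, z) = OR(0, 0) = 0
w3 = AND(x, w2) = AND(1, 0) = 0
So w2 = 0 and w3 = 0.

x=1 y=1 z=0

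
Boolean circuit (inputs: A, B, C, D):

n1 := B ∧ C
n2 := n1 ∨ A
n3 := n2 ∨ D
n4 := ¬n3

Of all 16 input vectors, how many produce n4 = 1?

3

n4 = ¬n3 must be 1, so n3 = 0.
n3 = n2 ∨ D must be 0, so both n2 = 0 and D = 0.
n2 = n1 ∨ A must be 0, so both n1 = 0 and A = 0.
Enumerating the 16 input combinations, 3 give n4 = 1 and 13 give n4 = 0.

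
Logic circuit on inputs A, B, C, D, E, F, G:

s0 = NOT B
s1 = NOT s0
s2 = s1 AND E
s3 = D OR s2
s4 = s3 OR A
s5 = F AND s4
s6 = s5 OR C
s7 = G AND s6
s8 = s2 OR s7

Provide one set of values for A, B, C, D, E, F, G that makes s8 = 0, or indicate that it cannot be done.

A=0, B=0, C=0, D=1, E=1, F=0, G=1

s8 = s2 OR s7 must be 0, so both s2 = 0 and s7 = 0.
s2 = s1 AND E must be 0, so at least one of s1, E is 0.
Check with A=0, B=0, C=0, D=1, E=1, F=0, G=1:
s0 = NOT B = NOT 0 = 1
s1 = NOT s0 = NOT 1 = 0
s2 = s1 AND E = 0 AND 1 = 0
s3 = D OR s2 = 1 OR 0 = 1
s4 = s3 OR A = 1 OR 0 = 1
s5 = F AND s4 = 0 AND 1 = 0
s6 = s5 OR C = 0 OR 0 = 0
s7 = G AND s6 = 1 AND 0 = 0
s8 = s2 OR s7 = 0 OR 0 = 0
So s8 = 0 as required.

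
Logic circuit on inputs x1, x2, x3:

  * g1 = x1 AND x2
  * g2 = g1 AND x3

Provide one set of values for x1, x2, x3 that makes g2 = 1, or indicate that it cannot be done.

x1=1 x2=1 x3=1

Check with x1=1 x2=1 x3=1:
g1 = x1 AND x2 = 1 AND 1 = 1
g2 = g1 AND x3 = 1 AND 1 = 1
So g2 = 1 as required.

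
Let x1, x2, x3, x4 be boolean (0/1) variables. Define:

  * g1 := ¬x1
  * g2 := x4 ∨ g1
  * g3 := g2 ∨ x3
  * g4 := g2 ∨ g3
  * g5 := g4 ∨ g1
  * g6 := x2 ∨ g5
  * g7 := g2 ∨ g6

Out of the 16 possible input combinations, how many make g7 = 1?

g7 = g2 ∨ g6 must be 1, so at least one of g2, g6 is 1.
Enumerating the 16 input combinations, 15 give g7 = 1 and 1 give g7 = 0.

15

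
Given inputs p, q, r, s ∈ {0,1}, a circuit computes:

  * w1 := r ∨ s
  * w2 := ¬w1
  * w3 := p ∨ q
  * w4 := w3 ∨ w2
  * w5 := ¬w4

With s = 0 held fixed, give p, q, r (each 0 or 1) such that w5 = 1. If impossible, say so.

p=0, q=0, r=1

Check with s = 0 and p=0, q=0, r=1:
w1 = r ∨ s = 1 ∨ 0 = 1
w2 = ¬w1 = ¬1 = 0
w3 = p ∨ q = 0 ∨ 0 = 0
w4 = w3 ∨ w2 = 0 ∨ 0 = 0
w5 = ¬w4 = ¬0 = 1
So w5 = 1.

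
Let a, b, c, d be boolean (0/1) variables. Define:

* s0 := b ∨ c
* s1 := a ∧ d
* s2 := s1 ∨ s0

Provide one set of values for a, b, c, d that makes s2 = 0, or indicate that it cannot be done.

a=0, b=0, c=0, d=1

s2 = s1 ∨ s0 must be 0, so both s1 = 0 and s0 = 0.
Check with a=0, b=0, c=0, d=1:
s0 = b ∨ c = 0 ∨ 0 = 0
s1 = a ∧ d = 0 ∧ 1 = 0
s2 = s1 ∨ s0 = 0 ∨ 0 = 0
So s2 = 0 as required.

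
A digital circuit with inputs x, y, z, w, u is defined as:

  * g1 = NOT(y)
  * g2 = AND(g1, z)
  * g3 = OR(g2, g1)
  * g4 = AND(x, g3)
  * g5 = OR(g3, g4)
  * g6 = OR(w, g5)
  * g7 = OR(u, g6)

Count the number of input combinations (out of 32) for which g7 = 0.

g7 = OR(u, g6) must be 0, so both u = 0 and g6 = 0.
g6 = OR(w, g5) must be 0, so both w = 0 and g5 = 0.
g5 = OR(g3, g4) must be 0, so both g3 = 0 and g4 = 0.
Satisfying assignments:
  x=0, y=1, z=0, w=0, u=0
  x=0, y=1, z=1, w=0, u=0
  x=1, y=1, z=0, w=0, u=0
  x=1, y=1, z=1, w=0, u=0

4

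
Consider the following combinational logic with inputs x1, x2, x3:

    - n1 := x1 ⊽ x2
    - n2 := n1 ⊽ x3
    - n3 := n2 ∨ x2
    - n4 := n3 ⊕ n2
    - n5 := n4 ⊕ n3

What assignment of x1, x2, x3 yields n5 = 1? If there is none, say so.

n5 = n4 ⊕ n3 must be 1, so n4 and n3 differ.
Check with x1=0 x2=1 x3=0:
n1 = x1 ⊽ x2 = 0 ⊽ 1 = 0
n2 = n1 ⊽ x3 = 0 ⊽ 0 = 1
n3 = n2 ∨ x2 = 1 ∨ 1 = 1
n4 = n3 ⊕ n2 = 1 ⊕ 1 = 0
n5 = n4 ⊕ n3 = 0 ⊕ 1 = 1
So n5 = 1 as required.

x1=0 x2=1 x3=0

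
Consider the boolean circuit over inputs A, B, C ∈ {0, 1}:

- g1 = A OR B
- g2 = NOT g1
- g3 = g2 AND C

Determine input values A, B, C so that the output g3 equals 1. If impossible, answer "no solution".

Check with A=0 B=0 C=1:
g1 = A OR B = 0 OR 0 = 0
g2 = NOT g1 = NOT 0 = 1
g3 = g2 AND C = 1 AND 1 = 1
So g3 = 1 as required.

A=0 B=0 C=1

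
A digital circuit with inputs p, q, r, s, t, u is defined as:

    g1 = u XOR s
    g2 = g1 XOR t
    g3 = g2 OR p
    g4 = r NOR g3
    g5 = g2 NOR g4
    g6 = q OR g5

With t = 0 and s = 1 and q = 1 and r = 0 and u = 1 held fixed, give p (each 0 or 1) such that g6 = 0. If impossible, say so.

With t = 0 and s = 1 and q = 1 and r = 0 and u = 1 fixed, none of the 2 settings of p give g6 = 0.
For example, with p=0:
g1 = u XOR s = 1 XOR 1 = 0
g2 = g1 XOR t = 0 XOR 0 = 0
g3 = g2 OR p = 0 OR 0 = 0
g4 = r NOR g3 = 0 NOR 0 = 1
g5 = g2 NOR g4 = 0 NOR 1 = 0
g6 = q OR g5 = 1 OR 0 = 1
giving g6 = 1 ≠ 0.

no solution exists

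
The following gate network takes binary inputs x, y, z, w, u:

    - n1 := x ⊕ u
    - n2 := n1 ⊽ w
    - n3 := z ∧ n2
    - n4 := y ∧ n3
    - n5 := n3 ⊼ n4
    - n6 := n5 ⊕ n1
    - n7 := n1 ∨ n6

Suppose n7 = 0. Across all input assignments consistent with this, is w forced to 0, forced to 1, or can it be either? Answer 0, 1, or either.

n7 = n1 ∨ n6 must be 0, so both n1 = 0 and n6 = 0.
Every assignment with n7 = 0 has w = 0; there are 2 such assignment(s).
  x=0, y=1, z=1, w=0, u=0
  x=1, y=1, z=1, w=0, u=1

0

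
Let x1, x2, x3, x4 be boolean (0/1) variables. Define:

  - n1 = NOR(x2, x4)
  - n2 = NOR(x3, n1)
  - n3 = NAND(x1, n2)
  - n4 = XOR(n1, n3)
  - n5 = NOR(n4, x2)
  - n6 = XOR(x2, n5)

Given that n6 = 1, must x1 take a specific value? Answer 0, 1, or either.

either

Both values of x1 occur among assignments with n6 = 1:
  x1=0: x1=0, x2=0, x3=0, x4=0
  x1=1: x1=1, x2=0, x3=0, x4=0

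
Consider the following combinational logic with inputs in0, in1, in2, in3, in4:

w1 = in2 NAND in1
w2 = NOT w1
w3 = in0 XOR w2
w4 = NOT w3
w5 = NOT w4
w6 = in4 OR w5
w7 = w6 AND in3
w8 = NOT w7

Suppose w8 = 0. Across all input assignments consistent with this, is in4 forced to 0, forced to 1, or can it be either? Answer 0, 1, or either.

either

Both values of in4 occur among assignments with w8 = 0:
  in4=0: in0=0, in1=1, in2=1, in3=1, in4=0
  in4=1: in0=0, in1=0, in2=0, in3=1, in4=1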